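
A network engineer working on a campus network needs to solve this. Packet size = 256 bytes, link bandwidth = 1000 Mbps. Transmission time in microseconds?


Given: packet = 256 bytes, bandwidth = 1000 Mbps
Packet in bits = 256 * 8 = 2048 bits
Bandwidth = 1000 * 10^6 = 1000000000 bps
Time = 2048 / 1000000000 seconds
Time in us = 2048 * 10^6 / 1000000000 = 2.048

2.048


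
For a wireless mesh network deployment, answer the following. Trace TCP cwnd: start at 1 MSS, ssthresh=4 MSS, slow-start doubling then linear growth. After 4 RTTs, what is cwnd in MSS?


RTT 0: cwnd = 1 MSS (initial)
RTT 1: cwnd = 2 MSS (slow start, doubled)
RTT 2: cwnd = 4 MSS (slow start, doubled)
RTT 3: cwnd = 5 MSS (congestion avoidance, +1)
RTT 4: cwnd = 6 MSS (congestion avoidance, +1)

6


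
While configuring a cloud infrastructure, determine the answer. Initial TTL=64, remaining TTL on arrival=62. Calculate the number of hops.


Given: initial TTL = 64, received TTL = 62
Hops = initial TTL - received TTL
Hops = 64 - 62 = 2

2


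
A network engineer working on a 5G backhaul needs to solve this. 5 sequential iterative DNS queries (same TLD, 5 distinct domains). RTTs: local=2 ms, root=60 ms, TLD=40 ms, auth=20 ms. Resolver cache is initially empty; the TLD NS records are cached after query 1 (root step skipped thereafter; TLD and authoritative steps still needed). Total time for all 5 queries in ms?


Lookup 1 (cold cache): local + root + TLD + auth = 2 + 60 + 40 + 20 = 122 ms
Lookups 2..5 (TLD NS cached -> skip root; new domain -> still ask TLD and auth): local + TLD + auth = 2 + 40 + 20 = 62 ms each
Remaining 4 lookups: 4 * 62 = 248 ms
Total = 122 + 248 = 370 ms

370


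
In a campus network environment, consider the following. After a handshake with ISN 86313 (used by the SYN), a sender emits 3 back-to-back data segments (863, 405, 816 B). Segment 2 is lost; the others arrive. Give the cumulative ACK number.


SYN uses sequence number 86313; first data byte = ISN + 1 = 86314.
Segment 1: SEQ = 86314, len = 863 B, covers [86314, 87176]
Segment 2: SEQ = 87177, len = 405 B, covers [87177, 87581] [LOST]
Segment 3: SEQ = 87582, len = 816 B, covers [87582, 88397]
In-order data received: bytes [86314, 87176] (segments 1..1).
Segment 2 missing -> gap begins at byte 87177; later segments buffered out of order.
Cumulative ACK = next expected in-order byte = 86314 + 863 = 87177

87177


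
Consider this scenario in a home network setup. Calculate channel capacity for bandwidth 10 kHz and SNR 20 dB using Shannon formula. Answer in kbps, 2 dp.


Given: B = 10 kHz, SNR = 20 dB
SNR linear = 10^(20/10) = 100
1 + SNR = 101
log2(101) = 6.6582114828
C = 10 * 1000 * 6.6582114828 = 66582.1148 bps
C = 66.582115 kbps -> 66.58 kbps (2 dp)

66.58


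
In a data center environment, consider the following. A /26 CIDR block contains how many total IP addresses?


Given: CIDR prefix /26
Host bits = 32 - 26 = 6
Total addresses = 2^6 = 64

64


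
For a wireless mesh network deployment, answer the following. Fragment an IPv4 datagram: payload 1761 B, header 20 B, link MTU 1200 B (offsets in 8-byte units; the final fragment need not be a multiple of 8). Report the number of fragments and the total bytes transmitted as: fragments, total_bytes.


Max data per non-final fragment = floor((MTU - header)/8)*8 = floor((1200 - 20)/8)*8 = floor(1180/8)*8 = 1176 B
Final fragment needs no 8-byte alignment: it can carry up to MTU - header = 1180 B
Non-final fragments needed = ceil((payload - 1180) / 1176) = ceil(581/1176) = ceil(0.4940) = 1
Number of fragments = 1 + 1 = 2
Fragment sizes (data): 1 * 1176 B + 585 B (last, 585 <= 1180 OK)
Total bytes sent = payload + n_frags * header = 1761 + 2*20 = 1761 + 40 = 1801 B

2, 1801


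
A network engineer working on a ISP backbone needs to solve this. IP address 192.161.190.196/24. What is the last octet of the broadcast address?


Given: IP = 192.161.190.196, prefix = /24
Host bits = 32 - 24 = 8
Network last octet = 196 AND mask = 0
Host part size = 2^8 - 1 = 255
Broadcast last octet = 0 OR 255 = 255

255


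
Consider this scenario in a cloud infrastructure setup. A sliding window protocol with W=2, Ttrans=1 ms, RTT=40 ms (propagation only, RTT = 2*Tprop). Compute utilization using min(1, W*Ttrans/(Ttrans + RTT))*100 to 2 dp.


Given: W = 2, Ttrans = 1 ms, RTT = 40 ms (= 2 * Tprop, Tprop = 20 ms)
Cycle time = Ttrans + RTT = 1 + 40 = 41 ms (first packet sent until its ACK returns)
W * Ttrans = 2 * 1 = 2 ms of sending per cycle
W * Ttrans / (Ttrans + RTT) = 2 / 41 = 0.048780
U = min(1, 0.048780) = 0.048780
U% = 4.88%

4.88


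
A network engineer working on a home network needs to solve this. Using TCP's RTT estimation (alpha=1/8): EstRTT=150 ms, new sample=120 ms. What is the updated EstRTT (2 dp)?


Given: EstRTT = 150 ms, SampleRTT = 120 ms, alpha = 1/8
New EstRTT = (1 - alpha) * EstRTT + alpha * SampleRTT
(7/8) * 150 = 131.25
(1/8) * 120 = 15
New EstRTT = 131.25 + 15 = 146.25 ms -> 146.25 ms (2 dp)

146.25


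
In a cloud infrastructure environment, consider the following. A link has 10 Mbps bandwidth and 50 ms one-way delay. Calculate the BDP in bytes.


Given: bandwidth = 10 Mbps, delay = 50 ms
BDP in bits = 10 * 10^6 * 50 / 1000
BDP in bits = 500000
BDP in bytes = 500000 / 8 = 62500

62500


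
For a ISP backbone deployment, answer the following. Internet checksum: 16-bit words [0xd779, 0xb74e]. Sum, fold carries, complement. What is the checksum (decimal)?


Given words: [0xd779, 0xb74e]
Step 1: Sum all words
Raw sum = 55161 + 46926 = 102087
Step 2: Fold carry: (36551 + 1) = 36552
One's complement = ~36552 & 0xFFFF = 28983

28983


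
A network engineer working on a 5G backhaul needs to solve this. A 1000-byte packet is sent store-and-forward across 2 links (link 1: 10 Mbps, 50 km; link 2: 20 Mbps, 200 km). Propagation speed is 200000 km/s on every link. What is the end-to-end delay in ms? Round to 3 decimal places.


Packet = 1000 bytes = 8000 bits. Store-and-forward: sum (t_trans + t_prop) per link.
Link 1: t_trans = 8000/(10*10^6) s = 0.8000 ms; t_prop = 50/200000 s = 0.2500 ms; subtotal = 1.0500 ms
Link 2: t_trans = 8000/(20*10^6) s = 0.4000 ms; t_prop = 200/200000 s = 1.0000 ms; subtotal = 1.4000 ms
End-to-end = 1.0500 + 1.4000 = 2.4500 ms -> 2.450 ms (3 dp)

2.450


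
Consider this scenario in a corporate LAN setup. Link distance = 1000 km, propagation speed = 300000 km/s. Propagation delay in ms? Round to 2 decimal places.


Given: distance = 1000 km, speed = 300000 km/s
Delay = distance / speed = 1000 / 300000 seconds
Delay in ms = 1000 * 1000 / 300000
Delay = 3.3333 ms
Rounded to 2 dp = 3.33 ms

3.33


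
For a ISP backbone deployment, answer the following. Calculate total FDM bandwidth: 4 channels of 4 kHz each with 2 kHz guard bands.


Given: 4 channels, 4 kHz each, guard = 2 kHz
Channel bandwidth = 4 * 4 = 16 kHz
Guard bands = 3 gaps * 2 kHz = 6 kHz
Total = 16 + 6 = 22 kHz

22


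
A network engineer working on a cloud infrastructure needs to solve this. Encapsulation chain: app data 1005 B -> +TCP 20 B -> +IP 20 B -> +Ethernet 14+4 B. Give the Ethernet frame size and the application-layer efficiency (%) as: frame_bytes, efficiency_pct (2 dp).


TCP segment = 1005 + 20 = 1025 B
IP packet = 1025 + 20 = 1045 B
Ethernet frame = 1045 + 14 + 4 = 1063 B
Efficiency = app / frame = 1005 / 1063 = 0.945437 = 94.5437% -> 94.54% (2 dp)

1063, 94.54


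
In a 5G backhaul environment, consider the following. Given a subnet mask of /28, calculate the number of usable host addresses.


Given: subnet mask /28
Host bits = 32 - 28 = 4
Total addresses = 2^4 = 16
Usable hosts = 16 - 2 (network + broadcast) = 14

14


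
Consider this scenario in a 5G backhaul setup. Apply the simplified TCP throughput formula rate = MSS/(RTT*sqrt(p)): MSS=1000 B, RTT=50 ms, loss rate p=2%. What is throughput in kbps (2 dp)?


Given: MSS = 1000 bytes, RTT = 50 ms, loss = 2%
RTT in seconds = 50 / 1000 = 0.05
Loss rate = 2% = 0.02
sqrt(loss) = sqrt(0.02) = 0.141421356237
Throughput (bytes/s) = 1000 / (0.05 * 0.141421356237) = 141421.3562
Throughput (kbps) = 141421.3562 * 8 / 1000 = 1131.370850 -> 1131.37 kbps (2 dp)

1131.37


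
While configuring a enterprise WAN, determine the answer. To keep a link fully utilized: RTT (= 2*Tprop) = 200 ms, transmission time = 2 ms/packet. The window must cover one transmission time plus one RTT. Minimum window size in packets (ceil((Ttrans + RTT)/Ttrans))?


Given: Ttrans = 2 ms, RTT = 200 ms (= 2 * Tprop, Tprop = 100 ms)
Time until first ACK returns = Ttrans + RTT = 2 + 200 = 202 ms
Need W * Ttrans >= Ttrans + RTT  ->  W >= (Ttrans + RTT) / Ttrans
(Ttrans + RTT) / Ttrans = 202 / 2 = 101
W_min = ceil(101) = 101

101


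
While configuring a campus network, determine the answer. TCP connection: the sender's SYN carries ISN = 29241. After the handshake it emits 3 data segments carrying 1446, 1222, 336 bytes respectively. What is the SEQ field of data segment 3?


The SYN occupies sequence number ISN = 29241, so the first data byte is ISN + 1 = 29242.
SEQ of data segment i = (ISN + 1) + sum of payload sizes of segments 1..i-1.
Segment 1: SEQ = 29242, payload = 1446 bytes
Segment 2: SEQ = 30688, payload = 1222 bytes
Segment 3: SEQ = 31910, payload = 336 bytes
SEQ of segment 3 = 29242 + 1446 + 1222 = 31910

31910


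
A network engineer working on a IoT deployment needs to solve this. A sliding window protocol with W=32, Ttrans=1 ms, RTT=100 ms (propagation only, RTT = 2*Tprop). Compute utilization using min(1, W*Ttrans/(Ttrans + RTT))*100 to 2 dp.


Given: W = 32, Ttrans = 1 ms, RTT = 100 ms (= 2 * Tprop, Tprop = 50 ms)
Cycle time = Ttrans + RTT = 1 + 100 = 101 ms (first packet sent until its ACK returns)
W * Ttrans = 32 * 1 = 32 ms of sending per cycle
W * Ttrans / (Ttrans + RTT) = 32 / 101 = 0.316832
U = min(1, 0.316832) = 0.316832
U% = 31.68%

31.68


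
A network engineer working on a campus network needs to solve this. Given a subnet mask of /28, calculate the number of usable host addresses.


Given: subnet mask /28
Host bits = 32 - 28 = 4
Total addresses = 2^4 = 16
Usable hosts = 16 - 2 (network + broadcast) = 14

14


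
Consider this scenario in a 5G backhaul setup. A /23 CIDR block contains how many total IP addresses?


Given: CIDR prefix /23
Host bits = 32 - 23 = 9
Total addresses = 2^9 = 512

512


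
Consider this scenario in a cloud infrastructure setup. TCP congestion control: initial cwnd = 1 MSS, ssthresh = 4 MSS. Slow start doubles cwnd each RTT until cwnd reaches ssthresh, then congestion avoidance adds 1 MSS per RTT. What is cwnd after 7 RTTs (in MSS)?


RTT 0: cwnd = 1 MSS (initial)
RTT 1: cwnd = 2 MSS (slow start, doubled)
RTT 2: cwnd = 4 MSS (slow start, doubled)
RTT 3: cwnd = 5 MSS (congestion avoidance, +1)
RTT 4: cwnd = 6 MSS (congestion avoidance, +1)
RTT 5: cwnd = 7 MSS (congestion avoidance, +1)
RTT 6: cwnd = 8 MSS (congestion avoidance, +1)
RTT 7: cwnd = 9 MSS (congestion avoidance, +1)

9


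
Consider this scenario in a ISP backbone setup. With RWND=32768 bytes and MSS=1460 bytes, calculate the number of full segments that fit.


Given: RWND = 32768 bytes, MSS = 1460 bytes
Full segments = floor(RWND / MSS)
Full segments = floor(32768 / 1460)
Full segments = floor(22.4438) = 22

22


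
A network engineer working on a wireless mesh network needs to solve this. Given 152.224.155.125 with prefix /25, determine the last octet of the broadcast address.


Given: IP = 152.224.155.125, prefix = /25
Host bits = 32 - 25 = 7
Network last octet = 125 AND mask = 0
Host part size = 2^7 - 1 = 127
Broadcast last octet = 0 OR 127 = 127

127


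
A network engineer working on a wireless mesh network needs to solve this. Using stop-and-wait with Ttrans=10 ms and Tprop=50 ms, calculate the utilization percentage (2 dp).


Given: Ttrans = 10 ms, Tprop = 50 ms
RTT = 2 * Tprop = 2 * 50 = 100 ms
U = Ttrans / (Ttrans + RTT)
U = 10 / (10 + 100)
U = 10 / 110 = 0.090909
U% = 9.09%

9.09


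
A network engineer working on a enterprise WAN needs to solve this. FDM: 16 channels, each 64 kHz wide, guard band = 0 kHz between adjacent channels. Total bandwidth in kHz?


Given: 16 channels, 64 kHz each, guard = 0 kHz
Channel bandwidth = 16 * 64 = 1024 kHz
Guard bands = 15 gaps * 0 kHz = 0 kHz
Total = 1024 + 0 = 1024 kHz

1024


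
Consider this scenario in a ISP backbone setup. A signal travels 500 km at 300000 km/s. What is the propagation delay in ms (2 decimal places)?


Given: distance = 500 km, speed = 300000 km/s
Delay = distance / speed = 500 / 300000 seconds
Delay in ms = 500 * 1000 / 300000
Delay = 1.6667 ms
Rounded to 2 dp = 1.67 ms

1.67


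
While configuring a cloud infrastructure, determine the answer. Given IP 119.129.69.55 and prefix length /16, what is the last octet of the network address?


Given: IP = 119.129.69.55, prefix = /16
Subnet mask = 255.255.0.0
Last octet of IP: 55
Last octet of mask: 0
Network last octet = 55 AND 0 = 0

0


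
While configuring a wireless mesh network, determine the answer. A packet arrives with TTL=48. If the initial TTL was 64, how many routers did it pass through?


Given: initial TTL = 64, received TTL = 48
Hops = initial TTL - received TTL
Hops = 64 - 48 = 16

16


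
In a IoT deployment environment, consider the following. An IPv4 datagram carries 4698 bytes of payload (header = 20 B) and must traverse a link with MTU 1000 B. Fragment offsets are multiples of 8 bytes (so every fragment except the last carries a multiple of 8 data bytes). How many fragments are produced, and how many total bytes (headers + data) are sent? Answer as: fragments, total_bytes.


Max data per non-final fragment = floor((MTU - header)/8)*8 = floor((1000 - 20)/8)*8 = floor(980/8)*8 = 976 B
Final fragment needs no 8-byte alignment: it can carry up to MTU - header = 980 B
Non-final fragments needed = ceil((payload - 980) / 976) = ceil(3718/976) = ceil(3.8094) = 4
Number of fragments = 4 + 1 = 5
Fragment sizes (data): 4 * 976 B + 794 B (last, 794 <= 980 OK)
Total bytes sent = payload + n_frags * header = 4698 + 5*20 = 4698 + 100 = 4798 B

5, 4798


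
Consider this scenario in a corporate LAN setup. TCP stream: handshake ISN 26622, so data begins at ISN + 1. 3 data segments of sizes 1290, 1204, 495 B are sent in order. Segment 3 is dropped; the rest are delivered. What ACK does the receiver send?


SYN uses sequence number 26622; first data byte = ISN + 1 = 26623.
Segment 1: SEQ = 26623, len = 1290 B, covers [26623, 27912]
Segment 2: SEQ = 27913, len = 1204 B, covers [27913, 29116]
Segment 3: SEQ = 29117, len = 495 B, covers [29117, 29611] [LOST]
In-order data received: bytes [26623, 29116] (segments 1..2).
Segment 3 missing -> gap begins at byte 29117.
Cumulative ACK = next expected in-order byte = 26623 + 1290 + 1204 = 29117

29117


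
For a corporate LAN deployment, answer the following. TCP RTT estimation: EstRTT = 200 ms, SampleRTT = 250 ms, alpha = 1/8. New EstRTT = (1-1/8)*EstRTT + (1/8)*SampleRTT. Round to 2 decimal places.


Given: EstRTT = 200 ms, SampleRTT = 250 ms, alpha = 1/8
New EstRTT = (1 - alpha) * EstRTT + alpha * SampleRTT
(7/8) * 200 = 175
(1/8) * 250 = 31.25
New EstRTT = 175 + 31.25 = 206.25 ms -> 206.25 ms (2 dp)

206.25


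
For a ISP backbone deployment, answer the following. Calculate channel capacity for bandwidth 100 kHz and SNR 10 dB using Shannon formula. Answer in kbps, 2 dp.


Given: B = 100 kHz, SNR = 10 dB
SNR linear = 10^(10/10) = 10
1 + SNR = 11
log2(11) = 3.4594316186
C = 100 * 1000 * 3.4594316186 = 345943.1619 bps
C = 345.943162 kbps -> 345.94 kbps (2 dp)

345.94


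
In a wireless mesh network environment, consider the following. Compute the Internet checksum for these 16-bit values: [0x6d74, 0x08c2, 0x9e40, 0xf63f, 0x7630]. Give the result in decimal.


Given words: [0x6d74, 0x08c2, 0x9e40, 0xf63f, 0x7630]
Step 1: Sum all words
Raw sum = 28020 + 2242 + 40512 + 63039 + 30256 = 164069
Step 2: Fold carry: (32997 + 2) = 32999
One's complement = ~32999 & 0xFFFF = 32536

32536


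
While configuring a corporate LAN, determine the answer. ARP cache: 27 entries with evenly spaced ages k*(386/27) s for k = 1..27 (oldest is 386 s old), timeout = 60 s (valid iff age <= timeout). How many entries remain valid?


Ages are k * 386/27 s for k = 1..27 (spacing = 14.2963 s).
Entry k is valid iff k * 386/27 <= 60 iff k <= 27 * 60 / 386 = 4.1969
n_valid = floor(4.1969) = 4
(n_stale = 27 - 4 = 23)

4


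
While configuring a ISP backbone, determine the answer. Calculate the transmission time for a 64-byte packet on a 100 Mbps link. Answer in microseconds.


Given: packet = 64 bytes, bandwidth = 100 Mbps
Packet in bits = 64 * 8 = 512 bits
Bandwidth = 100 * 10^6 = 100000000 bps
Time = 512 / 100000000 seconds
Time in us = 512 * 10^6 / 100000000 = 5.12

5.12


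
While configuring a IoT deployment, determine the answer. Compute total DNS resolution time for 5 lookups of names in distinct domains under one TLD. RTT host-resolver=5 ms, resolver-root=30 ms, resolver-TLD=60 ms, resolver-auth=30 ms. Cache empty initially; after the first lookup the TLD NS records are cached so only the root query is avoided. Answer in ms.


Lookup 1 (cold cache): local + root + TLD + auth = 5 + 30 + 60 + 30 = 125 ms
Lookups 2..5 (TLD NS cached -> skip root; new domain -> still ask TLD and auth): local + TLD + auth = 5 + 60 + 30 = 95 ms each
Remaining 4 lookups: 4 * 95 = 380 ms
Total = 125 + 380 = 505 ms

505


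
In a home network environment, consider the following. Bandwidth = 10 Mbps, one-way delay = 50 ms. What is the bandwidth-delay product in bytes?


Given: bandwidth = 10 Mbps, delay = 50 ms
BDP in bits = 10 * 10^6 * 50 / 1000
BDP in bits = 500000
BDP in bytes = 500000 / 8 = 62500

62500


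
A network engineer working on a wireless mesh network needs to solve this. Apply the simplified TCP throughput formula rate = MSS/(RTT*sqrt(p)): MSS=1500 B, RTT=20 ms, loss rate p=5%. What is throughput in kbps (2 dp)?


Given: MSS = 1500 bytes, RTT = 20 ms, loss = 5%
RTT in seconds = 20 / 1000 = 0.02
Loss rate = 5% = 0.05
sqrt(loss) = sqrt(0.05) = 0.223606797750
Throughput (bytes/s) = 1500 / (0.02 * 0.223606797750) = 335410.1966
Throughput (kbps) = 335410.1966 * 8 / 1000 = 2683.281573 -> 2683.28 kbps (2 dp)

2683.28


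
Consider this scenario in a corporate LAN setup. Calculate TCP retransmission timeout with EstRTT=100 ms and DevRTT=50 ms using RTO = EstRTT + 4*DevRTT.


Given: EstRTT = 100 ms, DevRTT = 50 ms
Timeout = EstRTT + 4 * DevRTT
4 * DevRTT = 4 * 50 = 200
Timeout = 100 + 200 = 300 ms

300


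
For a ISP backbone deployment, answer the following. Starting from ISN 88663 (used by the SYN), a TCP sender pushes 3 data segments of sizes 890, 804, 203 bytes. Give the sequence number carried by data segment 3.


The SYN occupies sequence number ISN = 88663, so the first data byte is ISN + 1 = 88664.
SEQ of data segment i = (ISN + 1) + sum of payload sizes of segments 1..i-1.
Segment 1: SEQ = 88664, payload = 890 bytes
Segment 2: SEQ = 89554, payload = 804 bytes
Segment 3: SEQ = 90358, payload = 203 bytes
SEQ of segment 3 = 88664 + 890 + 804 = 90358

90358


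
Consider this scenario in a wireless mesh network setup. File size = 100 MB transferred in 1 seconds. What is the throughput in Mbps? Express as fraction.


Given: file = 100 MB, time = 1 s
File in Mb = 100 * 8 = 800 Mb
Throughput = 800 / 1 Mbps
Throughput = 800 Mbps

800


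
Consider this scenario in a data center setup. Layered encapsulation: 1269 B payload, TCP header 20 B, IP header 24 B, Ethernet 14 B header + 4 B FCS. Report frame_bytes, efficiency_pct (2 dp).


TCP segment = 1269 + 20 = 1289 B
IP packet = 1289 + 24 = 1313 B
Ethernet frame = 1313 + 14 + 4 = 1331 B
Efficiency = app / frame = 1269 / 1331 = 0.953418 = 95.3418% -> 95.34% (2 dp)

1331, 95.34


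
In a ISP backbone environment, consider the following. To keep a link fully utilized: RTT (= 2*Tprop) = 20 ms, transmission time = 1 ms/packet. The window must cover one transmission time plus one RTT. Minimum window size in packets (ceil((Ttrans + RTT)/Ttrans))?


Given: Ttrans = 1 ms, RTT = 20 ms (= 2 * Tprop, Tprop = 10 ms)
Time until first ACK returns = Ttrans + RTT = 1 + 20 = 21 ms
Need W * Ttrans >= Ttrans + RTT  ->  W >= (Ttrans + RTT) / Ttrans
(Ttrans + RTT) / Ttrans = 21 / 1 = 21
W_min = ceil(21) = 21

21


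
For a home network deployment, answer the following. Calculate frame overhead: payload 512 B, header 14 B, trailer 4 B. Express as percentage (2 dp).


Given: payload = 512 B, header = 14 B, trailer = 4 B
Overhead bytes = header + trailer = 14 + 4 = 18
Total frame = payload + overhead = 512 + 18 = 530
Overhead % = 18 / 530 * 100 = 3.3962% -> 3.40% (2 dp)

3.40


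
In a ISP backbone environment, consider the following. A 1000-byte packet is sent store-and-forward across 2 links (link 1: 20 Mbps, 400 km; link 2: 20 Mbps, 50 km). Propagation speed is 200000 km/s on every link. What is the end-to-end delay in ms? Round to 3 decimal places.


Packet = 1000 bytes = 8000 bits. Store-and-forward: sum (t_trans + t_prop) per link.
Link 1: t_trans = 8000/(20*10^6) s = 0.4000 ms; t_prop = 400/200000 s = 2.0000 ms; subtotal = 2.4000 ms
Link 2: t_trans = 8000/(20*10^6) s = 0.4000 ms; t_prop = 50/200000 s = 0.2500 ms; subtotal = 0.6500 ms
End-to-end = 2.4000 + 0.6500 = 3.0500 ms -> 3.050 ms (3 dp)

3.050


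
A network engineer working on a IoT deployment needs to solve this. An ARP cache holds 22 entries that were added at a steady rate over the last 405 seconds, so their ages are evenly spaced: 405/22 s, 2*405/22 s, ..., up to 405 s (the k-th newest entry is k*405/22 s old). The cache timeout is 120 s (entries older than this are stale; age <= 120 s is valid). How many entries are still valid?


Ages are k * 405/22 s for k = 1..22 (spacing = 18.4091 s).
Entry k is valid iff k * 405/22 <= 120 iff k <= 22 * 120 / 405 = 6.5185
n_valid = floor(6.5185) = 6
(n_stale = 22 - 6 = 16)

6


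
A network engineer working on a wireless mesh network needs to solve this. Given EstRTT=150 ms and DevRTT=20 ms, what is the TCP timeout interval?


Given: EstRTT = 150 ms, DevRTT = 20 ms
Timeout = EstRTT + 4 * DevRTT
4 * DevRTT = 4 * 20 = 80
Timeout = 150 + 80 = 230 ms

230


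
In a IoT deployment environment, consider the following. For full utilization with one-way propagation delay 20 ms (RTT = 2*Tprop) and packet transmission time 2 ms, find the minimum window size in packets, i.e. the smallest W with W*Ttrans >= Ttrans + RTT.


Given: Ttrans = 2 ms, RTT = 40 ms (= 2 * Tprop, Tprop = 20 ms)
Time until first ACK returns = Ttrans + RTT = 2 + 40 = 42 ms
Need W * Ttrans >= Ttrans + RTT  ->  W >= (Ttrans + RTT) / Ttrans
(Ttrans + RTT) / Ttrans = 42 / 2 = 21
W_min = ceil(21) = 21

21


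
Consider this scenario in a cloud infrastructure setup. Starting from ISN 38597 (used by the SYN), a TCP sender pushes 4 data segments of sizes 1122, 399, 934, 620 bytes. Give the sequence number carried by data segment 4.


The SYN occupies sequence number ISN = 38597, so the first data byte is ISN + 1 = 38598.
SEQ of data segment i = (ISN + 1) + sum of payload sizes of segments 1..i-1.
Segment 1: SEQ = 38598, payload = 1122 bytes
Segment 2: SEQ = 39720, payload = 399 bytes
Segment 3: SEQ = 40119, payload = 934 bytes
Segment 4: SEQ = 41053, payload = 620 bytes
SEQ of segment 4 = 38598 + 1122 + 399 + 934 = 41053

41053


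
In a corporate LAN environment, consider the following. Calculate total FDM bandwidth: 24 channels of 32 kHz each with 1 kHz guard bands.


Given: 24 channels, 32 kHz each, guard = 1 kHz
Channel bandwidth = 24 * 32 = 768 kHz
Guard bands = 23 gaps * 1 kHz = 23 kHz
Total = 768 + 23 = 791 kHz

791


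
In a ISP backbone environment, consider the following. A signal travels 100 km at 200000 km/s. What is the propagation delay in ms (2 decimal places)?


Given: distance = 100 km, speed = 200000 km/s
Delay = distance / speed = 100 / 200000 seconds
Delay in ms = 100 * 1000 / 200000
Delay = 0.5000 ms
Rounded to 2 dp = 0.50 ms

0.50


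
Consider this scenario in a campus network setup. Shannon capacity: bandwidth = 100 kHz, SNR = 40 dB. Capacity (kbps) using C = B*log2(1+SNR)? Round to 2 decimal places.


Given: B = 100 kHz, SNR = 40 dB
SNR linear = 10^(40/10) = 10000
1 + SNR = 10001
log2(10001) = 13.2878566418
C = 100 * 1000 * 13.2878566418 = 1328785.6642 bps
C = 1328.785664 kbps -> 1328.79 kbps (2 dp)

1328.79


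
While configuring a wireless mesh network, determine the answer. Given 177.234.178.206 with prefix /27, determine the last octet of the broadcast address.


Given: IP = 177.234.178.206, prefix = /27
Host bits = 32 - 27 = 5
Network last octet = 206 AND mask = 192
Host part size = 2^5 - 1 = 31
Broadcast last octet = 192 OR 31 = 223

223


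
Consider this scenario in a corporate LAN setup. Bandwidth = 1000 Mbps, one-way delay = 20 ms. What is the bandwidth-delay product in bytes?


Given: bandwidth = 1000 Mbps, delay = 20 ms
BDP in bits = 1000 * 10^6 * 20 / 1000
BDP in bits = 20000000
BDP in bytes = 20000000 / 8 = 2500000

2500000


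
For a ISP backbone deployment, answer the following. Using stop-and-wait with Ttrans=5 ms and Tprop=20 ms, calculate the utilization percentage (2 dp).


Given: Ttrans = 5 ms, Tprop = 20 ms
RTT = 2 * Tprop = 2 * 20 = 40 ms
U = Ttrans / (Ttrans + RTT)
U = 5 / (5 + 40)
U = 5 / 45 = 0.111111
U% = 11.11%

11.11


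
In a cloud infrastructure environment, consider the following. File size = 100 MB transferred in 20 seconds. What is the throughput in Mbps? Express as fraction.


Given: file = 100 MB, time = 20 s
File in Mb = 100 * 8 = 800 Mb
Throughput = 800 / 20 Mbps
Throughput = 40 Mbps

40


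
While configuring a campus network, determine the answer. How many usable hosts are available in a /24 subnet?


Given: subnet mask /24
Host bits = 32 - 24 = 8
Total addresses = 2^8 = 256
Usable hosts = 256 - 2 (network + broadcast) = 254

254


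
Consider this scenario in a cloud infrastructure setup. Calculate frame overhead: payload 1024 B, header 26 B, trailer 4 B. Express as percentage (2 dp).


Given: payload = 1024 B, header = 26 B, trailer = 4 B
Overhead bytes = header + trailer = 26 + 4 = 30
Total frame = payload + overhead = 1024 + 30 = 1054
Overhead % = 30 / 1054 * 100 = 2.8463% -> 2.85% (2 dp)

2.85


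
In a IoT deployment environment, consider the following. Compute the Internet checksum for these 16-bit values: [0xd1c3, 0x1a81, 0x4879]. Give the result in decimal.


Given words: [0xd1c3, 0x1a81, 0x4879]
Step 1: Sum all words
Raw sum = 53699 + 6785 + 18553 = 79037
Step 2: Fold carry: (13501 + 1) = 13502
One's complement = ~13502 & 0xFFFF = 52033

52033


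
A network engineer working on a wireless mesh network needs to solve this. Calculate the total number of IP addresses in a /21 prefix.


Given: CIDR prefix /21
Host bits = 32 - 21 = 11
Total addresses = 2^11 = 2048

2048


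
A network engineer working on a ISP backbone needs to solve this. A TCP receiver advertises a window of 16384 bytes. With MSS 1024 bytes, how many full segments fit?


Given: RWND = 16384 bytes, MSS = 1024 bytes
Full segments = floor(RWND / MSS)
Full segments = floor(16384 / 1024)
Full segments = floor(16.0) = 16

16


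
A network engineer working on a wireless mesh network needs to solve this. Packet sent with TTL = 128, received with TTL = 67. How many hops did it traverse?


Given: initial TTL = 128, received TTL = 67
Hops = initial TTL - received TTL
Hops = 128 - 67 = 61

61


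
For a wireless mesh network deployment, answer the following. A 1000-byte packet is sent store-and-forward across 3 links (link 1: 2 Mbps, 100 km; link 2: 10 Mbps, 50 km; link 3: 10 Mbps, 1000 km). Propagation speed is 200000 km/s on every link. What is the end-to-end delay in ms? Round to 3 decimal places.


Packet = 1000 bytes = 8000 bits. Store-and-forward: sum (t_trans + t_prop) per link.
Link 1: t_trans = 8000/(2*10^6) s = 4.0000 ms; t_prop = 100/200000 s = 0.5000 ms; subtotal = 4.5000 ms
Link 2: t_trans = 8000/(10*10^6) s = 0.8000 ms; t_prop = 50/200000 s = 0.2500 ms; subtotal = 1.0500 ms
Link 3: t_trans = 8000/(10*10^6) s = 0.8000 ms; t_prop = 1000/200000 s = 5.0000 ms; subtotal = 5.8000 ms
End-to-end = 4.5000 + 1.0500 + 5.8000 = 11.3500 ms -> 11.350 ms (3 dp)

11.350


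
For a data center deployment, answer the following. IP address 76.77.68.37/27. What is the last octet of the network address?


Given: IP = 76.77.68.37, prefix = /27
Subnet mask = 255.255.255.224
Last octet of IP: 37
Last octet of mask: 224
Network last octet = 37 AND 224 = 32

32


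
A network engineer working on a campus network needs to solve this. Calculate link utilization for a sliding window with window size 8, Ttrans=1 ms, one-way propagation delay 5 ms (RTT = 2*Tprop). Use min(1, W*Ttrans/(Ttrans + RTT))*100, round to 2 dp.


Given: W = 8, Ttrans = 1 ms, RTT = 10 ms (= 2 * Tprop, Tprop = 5 ms)
Cycle time = Ttrans + RTT = 1 + 10 = 11 ms (first packet sent until its ACK returns)
W * Ttrans = 8 * 1 = 8 ms of sending per cycle
W * Ttrans / (Ttrans + RTT) = 8 / 11 = 0.727273
U = min(1, 0.727273) = 0.727273
U% = 72.73%

72.73


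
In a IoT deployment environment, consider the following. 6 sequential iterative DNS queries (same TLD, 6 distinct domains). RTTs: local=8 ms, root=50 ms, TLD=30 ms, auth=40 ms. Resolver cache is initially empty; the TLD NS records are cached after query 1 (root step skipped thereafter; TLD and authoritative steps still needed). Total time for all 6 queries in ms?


Lookup 1 (cold cache): local + root + TLD + auth = 8 + 50 + 30 + 40 = 128 ms
Lookups 2..6 (TLD NS cached -> skip root; new domain -> still ask TLD and auth): local + TLD + auth = 8 + 30 + 40 = 78 ms each
Remaining 5 lookups: 5 * 78 = 390 ms
Total = 128 + 390 = 518 ms

518


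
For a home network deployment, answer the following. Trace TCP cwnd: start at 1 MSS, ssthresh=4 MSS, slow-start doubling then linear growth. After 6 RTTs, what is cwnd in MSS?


RTT 0: cwnd = 1 MSS (initial)
RTT 1: cwnd = 2 MSS (slow start, doubled)
RTT 2: cwnd = 4 MSS (slow start, doubled)
RTT 3: cwnd = 5 MSS (congestion avoidance, +1)
RTT 4: cwnd = 6 MSS (congestion avoidance, +1)
RTT 5: cwnd = 7 MSS (congestion avoidance, +1)
RTT 6: cwnd = 8 MSS (congestion avoidance, +1)

8


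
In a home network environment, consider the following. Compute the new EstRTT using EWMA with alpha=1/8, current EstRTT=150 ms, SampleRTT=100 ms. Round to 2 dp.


Given: EstRTT = 150 ms, SampleRTT = 100 ms, alpha = 1/8
New EstRTT = (1 - alpha) * EstRTT + alpha * SampleRTT
(7/8) * 150 = 131.25
(1/8) * 100 = 12.5
New EstRTT = 131.25 + 12.5 = 143.75 ms -> 143.75 ms (2 dp)

143.75


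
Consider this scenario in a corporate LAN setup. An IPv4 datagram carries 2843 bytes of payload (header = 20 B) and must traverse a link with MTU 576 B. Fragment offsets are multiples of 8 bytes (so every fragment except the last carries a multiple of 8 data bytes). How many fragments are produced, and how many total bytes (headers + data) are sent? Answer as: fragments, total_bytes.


Max data per non-final fragment = floor((MTU - header)/8)*8 = floor((576 - 20)/8)*8 = floor(556/8)*8 = 552 B
Final fragment needs no 8-byte alignment: it can carry up to MTU - header = 556 B
Non-final fragments needed = ceil((payload - 556) / 552) = ceil(2287/552) = ceil(4.1431) = 5
Number of fragments = 5 + 1 = 6
Fragment sizes (data): 5 * 552 B + 83 B (last, 83 <= 556 OK)
Total bytes sent = payload + n_frags * header = 2843 + 6*20 = 2843 + 120 = 2963 B

6, 2963


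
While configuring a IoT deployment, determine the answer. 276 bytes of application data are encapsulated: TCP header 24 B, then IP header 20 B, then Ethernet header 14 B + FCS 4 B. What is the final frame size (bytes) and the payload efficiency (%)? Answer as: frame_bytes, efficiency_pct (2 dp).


TCP segment = 276 + 24 = 300 B
IP packet = 300 + 20 = 320 B
Ethernet frame = 320 + 14 + 4 = 338 B
Efficiency = app / frame = 276 / 338 = 0.816568 = 81.6568% -> 81.66% (2 dp)

338, 81.66


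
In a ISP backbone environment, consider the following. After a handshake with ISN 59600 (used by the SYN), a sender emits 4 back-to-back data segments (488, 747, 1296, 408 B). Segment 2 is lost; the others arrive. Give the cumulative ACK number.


SYN uses sequence number 59600; first data byte = ISN + 1 = 59601.
Segment 1: SEQ = 59601, len = 488 B, covers [59601, 60088]
Segment 2: SEQ = 60089, len = 747 B, covers [60089, 60835] [LOST]
Segment 3: SEQ = 60836, len = 1296 B, covers [60836, 62131]
Segment 4: SEQ = 62132, len = 408 B, covers [62132, 62539]
In-order data received: bytes [59601, 60088] (segments 1..1).
Segment 2 missing -> gap begins at byte 60089; later segments buffered out of order.
Cumulative ACK = next expected in-order byte = 59601 + 488 = 60089

60089


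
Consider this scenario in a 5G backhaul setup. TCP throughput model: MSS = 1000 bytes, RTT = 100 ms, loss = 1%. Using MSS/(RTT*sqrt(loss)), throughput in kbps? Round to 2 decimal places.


Given: MSS = 1000 bytes, RTT = 100 ms, loss = 1%
RTT in seconds = 100 / 1000 = 0.1
Loss rate = 1% = 0.01
sqrt(loss) = sqrt(0.01) = 0.1
Throughput (bytes/s) = 1000 / (0.1 * 0.1) = 100000.0000
Throughput (kbps) = 100000.0000 * 8 / 1000 = 800.000000 -> 800.00 kbps (2 dp)

800.00


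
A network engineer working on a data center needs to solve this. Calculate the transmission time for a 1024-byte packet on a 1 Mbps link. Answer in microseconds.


Given: packet = 1024 bytes, bandwidth = 1 Mbps
Packet in bits = 1024 * 8 = 8192 bits
Bandwidth = 1 * 10^6 = 1000000 bps
Time = 8192 / 1000000 seconds
Time in us = 8192 * 10^6 / 1000000 = 8192

8192


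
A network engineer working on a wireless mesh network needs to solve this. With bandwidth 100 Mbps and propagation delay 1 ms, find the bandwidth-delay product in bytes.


Given: bandwidth = 100 Mbps, delay = 1 ms
BDP in bits = 100 * 10^6 * 1 / 1000
BDP in bits = 100000
BDP in bytes = 100000 / 8 = 12500

12500


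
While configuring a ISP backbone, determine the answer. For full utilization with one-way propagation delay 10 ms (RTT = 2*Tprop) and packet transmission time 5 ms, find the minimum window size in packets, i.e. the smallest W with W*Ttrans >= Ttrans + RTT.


Given: Ttrans = 5 ms, RTT = 20 ms (= 2 * Tprop, Tprop = 10 ms)
Time until first ACK returns = Ttrans + RTT = 5 + 20 = 25 ms
Need W * Ttrans >= Ttrans + RTT  ->  W >= (Ttrans + RTT) / Ttrans
(Ttrans + RTT) / Ttrans = 25 / 5 = 5
W_min = ceil(5) = 5

5


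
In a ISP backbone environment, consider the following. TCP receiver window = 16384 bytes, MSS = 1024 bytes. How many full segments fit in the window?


Given: RWND = 16384 bytes, MSS = 1024 bytes
Full segments = floor(RWND / MSS)
Full segments = floor(16384 / 1024)
Full segments = floor(16.0) = 16

16


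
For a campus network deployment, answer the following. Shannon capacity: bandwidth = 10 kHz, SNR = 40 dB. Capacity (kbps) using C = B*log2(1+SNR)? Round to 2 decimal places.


Given: B = 10 kHz, SNR = 40 dB
SNR linear = 10^(40/10) = 10000
1 + SNR = 10001
log2(10001) = 13.2878566418
C = 10 * 1000 * 13.2878566418 = 132878.5664 bps
C = 132.878566 kbps -> 132.88 kbps (2 dp)

132.88


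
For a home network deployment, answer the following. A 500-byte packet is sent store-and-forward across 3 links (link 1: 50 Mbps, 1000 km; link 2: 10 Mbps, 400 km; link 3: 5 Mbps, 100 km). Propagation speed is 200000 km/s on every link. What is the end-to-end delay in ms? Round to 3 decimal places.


Packet = 500 bytes = 4000 bits. Store-and-forward: sum (t_trans + t_prop) per link.
Link 1: t_trans = 4000/(50*10^6) s = 0.0800 ms; t_prop = 1000/200000 s = 5.0000 ms; subtotal = 5.0800 ms
Link 2: t_trans = 4000/(10*10^6) s = 0.4000 ms; t_prop = 400/200000 s = 2.0000 ms; subtotal = 2.4000 ms
Link 3: t_trans = 4000/(5*10^6) s = 0.8000 ms; t_prop = 100/200000 s = 0.5000 ms; subtotal = 1.3000 ms
End-to-end = 5.0800 + 2.4000 + 1.3000 = 8.7800 ms -> 8.780 ms (3 dp)

8.780


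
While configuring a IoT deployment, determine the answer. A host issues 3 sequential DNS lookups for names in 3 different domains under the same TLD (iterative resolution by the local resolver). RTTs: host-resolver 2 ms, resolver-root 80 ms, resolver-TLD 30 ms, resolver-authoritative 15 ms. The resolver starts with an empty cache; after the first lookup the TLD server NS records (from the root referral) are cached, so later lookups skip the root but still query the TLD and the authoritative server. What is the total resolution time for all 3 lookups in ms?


Lookup 1 (cold cache): local + root + TLD + auth = 2 + 80 + 30 + 15 = 127 ms
Lookups 2..3 (TLD NS cached -> skip root; new domain -> still ask TLD and auth): local + TLD + auth = 2 + 30 + 15 = 47 ms each
Remaining 2 lookups: 2 * 47 = 94 ms
Total = 127 + 94 = 221 ms

221


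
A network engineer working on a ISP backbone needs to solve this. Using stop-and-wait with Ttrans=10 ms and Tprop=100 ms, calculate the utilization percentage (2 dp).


Given: Ttrans = 10 ms, Tprop = 100 ms
RTT = 2 * Tprop = 2 * 100 = 200 ms
U = Ttrans / (Ttrans + RTT)
U = 10 / (10 + 200)
U = 10 / 210 = 0.047619
U% = 4.76%

4.76


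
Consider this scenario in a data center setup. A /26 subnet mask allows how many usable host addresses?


Given: subnet mask /26
Host bits = 32 - 26 = 6
Total addresses = 2^6 = 64
Usable hosts = 64 - 2 (network + broadcast) = 62

62


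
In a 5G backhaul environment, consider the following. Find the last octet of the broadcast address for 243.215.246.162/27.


Given: IP = 243.215.246.162, prefix = /27
Host bits = 32 - 27 = 5
Network last octet = 162 AND mask = 160
Host part size = 2^5 - 1 = 31
Broadcast last octet = 160 OR 31 = 191

191


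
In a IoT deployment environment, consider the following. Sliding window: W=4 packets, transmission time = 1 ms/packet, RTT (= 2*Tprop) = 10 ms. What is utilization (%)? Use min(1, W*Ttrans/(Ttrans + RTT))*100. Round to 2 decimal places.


Given: W = 4, Ttrans = 1 ms, RTT = 10 ms (= 2 * Tprop, Tprop = 5 ms)
Cycle time = Ttrans + RTT = 1 + 10 = 11 ms (first packet sent until its ACK returns)
W * Ttrans = 4 * 1 = 4 ms of sending per cycle
W * Ttrans / (Ttrans + RTT) = 4 / 11 = 0.363636
U = min(1, 0.363636) = 0.363636
U% = 36.36%

36.36


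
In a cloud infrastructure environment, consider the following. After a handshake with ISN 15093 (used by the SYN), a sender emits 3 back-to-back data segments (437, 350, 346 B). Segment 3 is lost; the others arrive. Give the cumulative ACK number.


SYN uses sequence number 15093; first data byte = ISN + 1 = 15094.
Segment 1: SEQ = 15094, len = 437 B, covers [15094, 15530]
Segment 2: SEQ = 15531, len = 350 B, covers [15531, 15880]
Segment 3: SEQ = 15881, len = 346 B, covers [15881, 16226] [LOST]
In-order data received: bytes [15094, 15880] (segments 1..2).
Segment 3 missing -> gap begins at byte 15881.
Cumulative ACK = next expected in-order byte = 15094 + 437 + 350 = 15881

15881


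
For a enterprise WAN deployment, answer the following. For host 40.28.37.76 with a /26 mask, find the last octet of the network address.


Given: IP = 40.28.37.76, prefix = /26
Subnet mask = 255.255.255.192
Last octet of IP: 76
Last octet of mask: 192
Network last octet = 76 AND 192 = 64

64


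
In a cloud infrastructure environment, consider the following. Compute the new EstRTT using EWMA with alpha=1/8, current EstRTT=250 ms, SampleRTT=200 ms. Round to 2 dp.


Given: EstRTT = 250 ms, SampleRTT = 200 ms, alpha = 1/8
New EstRTT = (1 - alpha) * EstRTT + alpha * SampleRTT
(7/8) * 250 = 218.75
(1/8) * 200 = 25
New EstRTT = 218.75 + 25 = 243.75 ms -> 243.75 ms (2 dp)

243.75


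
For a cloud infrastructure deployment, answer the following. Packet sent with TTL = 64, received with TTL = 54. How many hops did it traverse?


Given: initial TTL = 64, received TTL = 54
Hops = initial TTL - received TTL
Hops = 64 - 54 = 10

10


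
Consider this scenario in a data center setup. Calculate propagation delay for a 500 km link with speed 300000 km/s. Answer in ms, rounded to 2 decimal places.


Given: distance = 500 km, speed = 300000 km/s
Delay = distance / speed = 500 / 300000 seconds
Delay in ms = 500 * 1000 / 300000
Delay = 1.6667 ms
Rounded to 2 dp = 1.67 ms

1.67
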